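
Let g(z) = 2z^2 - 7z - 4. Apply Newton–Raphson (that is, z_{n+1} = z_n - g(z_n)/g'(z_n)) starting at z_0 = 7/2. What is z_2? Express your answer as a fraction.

g'(z) = 4z - 7.
g(7/2) = -4, g'(7/2) = 7, so z_1 = (7/2) - (-4)/7 = 57/14.
g(57/14) = 32/49, g'(57/14) = 65/7, so z_2 = (57/14) - (32/49)/(65/7) = 3641/910.

3641/910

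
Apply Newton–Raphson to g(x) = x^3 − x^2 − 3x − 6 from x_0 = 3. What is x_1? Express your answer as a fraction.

g'(x) = 3x^2 − 2x − 3.
g(3) = 3, g'(3) = 18, so x_1 = 3 − 3/18 = 17/6.

17/6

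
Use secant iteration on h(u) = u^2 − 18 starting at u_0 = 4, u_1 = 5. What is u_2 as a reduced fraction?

38/9

h(4) = −2, h(5) = 7. u_2 = 5 − 7·(5 − 4)/(7 − (−2)) = 38/9.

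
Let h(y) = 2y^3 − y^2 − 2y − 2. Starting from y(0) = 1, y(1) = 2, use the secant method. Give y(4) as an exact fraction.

135524/86095

h(1) = −3, h(2) = 6. y(2) = 2 − 6·(2 − 1)/(6 − (−3)) = 4/3.
h(2) = 6, h(4/3) = −46/27. y(3) = (4/3) − (−46/27)·((4/3) − 2)/((−46/27) − 6) = 77/52.
h(4/3) = −46/27, h(77/52) = −46437/70304. y(4) = (77/52) − (−46437/70304)·((77/52) − (4/3))/((−46437/70304) − (−46/27)) = 135524/86095.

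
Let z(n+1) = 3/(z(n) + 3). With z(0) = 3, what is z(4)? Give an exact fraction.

27/34

z(1) = 3/(3 + 3) = 1/2.
z(2) = 3/(1/2 + 3) = 6/7.
z(3) = 3/(6/7 + 3) = 7/9.
z(4) = 3/(7/9 + 3) = 27/34.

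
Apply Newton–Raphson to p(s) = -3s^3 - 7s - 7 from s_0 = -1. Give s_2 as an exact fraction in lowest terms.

-20927/26504

p'(s) = -9s^2 - 7.
p(-1) = 3, p'(-1) = -16, so s_1 = (-1) - 3/(-16) = -13/16.
p(-13/16) = 1215/4096, p'(-13/16) = -3313/256, so s_2 = (-13/16) - (1215/4096)/(-3313/256) = -20927/26504.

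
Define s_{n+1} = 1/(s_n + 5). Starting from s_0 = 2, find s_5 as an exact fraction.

971/5042

s_1 = 1/(2 + 5) = 1/7.
s_2 = 1/(1/7 + 5) = 7/36.
s_3 = 1/(7/36 + 5) = 36/187.
s_4 = 1/(36/187 + 5) = 187/971.
s_5 = 1/(187/971 + 5) = 971/5042.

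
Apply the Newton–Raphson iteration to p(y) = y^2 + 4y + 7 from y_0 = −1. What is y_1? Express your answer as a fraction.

p'(y) = 2y + 4.
p(−1) = 4, p'(−1) = 2, so y_1 = (−1) − 4/2 = −3.

−3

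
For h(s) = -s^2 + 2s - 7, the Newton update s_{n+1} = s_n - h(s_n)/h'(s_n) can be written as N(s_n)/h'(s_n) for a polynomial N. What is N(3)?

-2

h'(s) = -2s + 2.
N(s) = s·h'(s) - h(s) = s·(-2s + 2) - (-s^2 + 2s - 7) = -s^2 + 7.
N(3) = -2.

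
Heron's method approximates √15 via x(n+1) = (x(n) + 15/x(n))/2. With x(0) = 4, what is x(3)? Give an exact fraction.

x(1) = (4 + 15/4)/2 = 31/8.
x(2) = (31/8 + 15/(31/8))/2 = 1921/496.
x(3) = (1921/496 + 15/(1921/496))/2 = 7380481/1905632.

7380481/1905632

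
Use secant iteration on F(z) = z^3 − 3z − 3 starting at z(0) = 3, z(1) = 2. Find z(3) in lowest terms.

5058/2401

F(3) = 15, F(2) = −1. z(2) = 2 − (−1)·(2 − 3)/((−1) − 15) = 33/16.
F(2) = −1, F(33/16) = −1695/4096. z(3) = (33/16) − (−1695/4096)·((33/16) − 2)/((−1695/4096) − (−1)) = 5058/2401.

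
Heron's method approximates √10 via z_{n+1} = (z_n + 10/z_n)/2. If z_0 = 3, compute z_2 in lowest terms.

z_1 = (3 + 10/3)/2 = 19/6.
z_2 = (19/6 + 10/(19/6))/2 = 721/228.

721/228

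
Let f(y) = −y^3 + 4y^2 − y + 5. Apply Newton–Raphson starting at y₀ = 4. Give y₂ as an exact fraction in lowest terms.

357835/88196

f'(y) = −3y^2 + 8y − 1.
f(4) = 1, f'(4) = −17, so y₁ = 4 − 1/(−17) = 69/17.
f(69/17) = −137/4913, f'(69/17) = −5188/289, so y₂ = (69/17) − (−137/4913)/(−5188/289) = 357835/88196.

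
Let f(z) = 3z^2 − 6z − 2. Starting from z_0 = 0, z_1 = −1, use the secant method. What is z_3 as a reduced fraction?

f(0) = −2, f(−1) = 7. z_2 = (−1) − 7·((−1) − 0)/(7 − (−2)) = −2/9.
f(−1) = 7, f(−2/9) = −14/27. z_3 = (−2/9) − (−14/27)·((−2/9) − (−1))/((−14/27) − 7) = −8/29.

−8/29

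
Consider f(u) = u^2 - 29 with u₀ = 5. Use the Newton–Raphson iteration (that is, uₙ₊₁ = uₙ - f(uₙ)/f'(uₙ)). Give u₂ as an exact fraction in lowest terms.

727/135

f'(u) = 2u.
f(5) = -4, f'(5) = 10, so u₁ = 5 - (-4)/10 = 27/5.
f(27/5) = 4/25, f'(27/5) = 54/5, so u₂ = (27/5) - (4/25)/(54/5) = 727/135.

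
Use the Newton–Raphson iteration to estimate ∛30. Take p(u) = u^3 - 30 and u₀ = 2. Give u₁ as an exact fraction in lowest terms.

23/6

p'(u) = 3u^2.
p(2) = -22, p'(2) = 12, so u₁ = 2 - (-22)/12 = 23/6.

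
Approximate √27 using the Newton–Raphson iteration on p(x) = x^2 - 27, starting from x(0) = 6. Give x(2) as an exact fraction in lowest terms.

291/56

p'(x) = 2x.
p(6) = 9, p'(6) = 12, so x(1) = 6 - 9/12 = 21/4.
p(21/4) = 9/16, p'(21/4) = 21/2, so x(2) = (21/4) - (9/16)/(21/2) = 291/56.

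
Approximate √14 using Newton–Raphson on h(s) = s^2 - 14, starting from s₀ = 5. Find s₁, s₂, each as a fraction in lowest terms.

h'(s) = 2s.
h(5) = 11, h'(5) = 10, so s₁ = 5 - 11/10 = 39/10.
h(39/10) = 121/100, h'(39/10) = 39/5, so s₂ = (39/10) - (121/100)/(39/5) = 2921/780.

s₁ = 39/10, s₂ = 2921/780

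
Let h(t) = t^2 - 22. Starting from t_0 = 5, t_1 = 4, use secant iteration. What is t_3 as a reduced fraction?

h(5) = 3, h(4) = -6. t_2 = 4 - (-6)·(4 - 5)/((-6) - 3) = 14/3.
h(4) = -6, h(14/3) = -2/9. t_3 = (14/3) - (-2/9)·((14/3) - 4)/((-2/9) - (-6)) = 61/13.

61/13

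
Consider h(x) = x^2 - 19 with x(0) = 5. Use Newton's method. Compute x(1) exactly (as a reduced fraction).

h'(x) = 2x.
h(5) = 6, h'(5) = 10, so x(1) = 5 - 6/10 = 22/5.

22/5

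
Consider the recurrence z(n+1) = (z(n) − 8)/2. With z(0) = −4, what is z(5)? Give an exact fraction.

−63/8

z(1) = ((−4) − 8)/2 = −6.
z(2) = ((−6) − 8)/2 = −7.
z(3) = ((−7) − 8)/2 = −15/2.
z(4) = ((−15/2) − 8)/2 = −31/4.
z(5) = ((−31/4) − 8)/2 = −63/8.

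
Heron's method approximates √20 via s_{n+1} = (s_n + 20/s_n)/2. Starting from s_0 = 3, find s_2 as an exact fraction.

s_1 = (3 + 20/3)/2 = 29/6.
s_2 = (29/6 + 20/(29/6))/2 = 1561/348.

1561/348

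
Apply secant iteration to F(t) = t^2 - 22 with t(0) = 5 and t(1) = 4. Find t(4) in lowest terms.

1712/365

F(5) = 3, F(4) = -6. t(2) = 4 - (-6)·(4 - 5)/((-6) - 3) = 14/3.
F(4) = -6, F(14/3) = -2/9. t(3) = (14/3) - (-2/9)·((14/3) - 4)/((-2/9) - (-6)) = 61/13.
F(14/3) = -2/9, F(61/13) = 3/169. t(4) = (61/13) - (3/169)·((61/13) - (14/3))/((3/169) - (-2/9)) = 1712/365.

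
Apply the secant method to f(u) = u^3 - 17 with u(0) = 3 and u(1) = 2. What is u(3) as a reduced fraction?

4709/1813

f(3) = 10, f(2) = -9. u(2) = 2 - (-9)·(2 - 3)/((-9) - 10) = 47/19.
f(2) = -9, f(47/19) = -12780/6859. u(3) = (47/19) - (-12780/6859)·((47/19) - 2)/((-12780/6859) - (-9)) = 4709/1813.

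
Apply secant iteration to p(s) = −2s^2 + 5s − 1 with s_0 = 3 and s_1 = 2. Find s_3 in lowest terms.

p(3) = −4, p(2) = 1. s_2 = 2 − 1·(2 − 3)/(1 − (−4)) = 11/5.
p(2) = 1, p(11/5) = 8/25. s_3 = (11/5) − (8/25)·((11/5) − 2)/((8/25) − 1) = 39/17.

39/17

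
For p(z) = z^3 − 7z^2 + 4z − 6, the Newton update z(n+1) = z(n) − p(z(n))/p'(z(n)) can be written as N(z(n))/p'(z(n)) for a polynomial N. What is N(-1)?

−3

p'(z) = 3z^2 − 14z + 4.
N(z) = z·p'(z) − p(z) = z·(3z^2 − 14z + 4) − (z^3 − 7z^2 + 4z − 6) = 2z^3 − 7z^2 + 6.
N(-1) = −3.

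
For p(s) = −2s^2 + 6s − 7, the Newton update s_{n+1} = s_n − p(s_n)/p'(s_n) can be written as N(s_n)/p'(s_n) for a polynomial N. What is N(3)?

−11

p'(s) = −4s + 6.
N(s) = s·p'(s) − p(s) = s·(−4s + 6) − (−2s^2 + 6s − 7) = −2s^2 + 7.
N(3) = −11.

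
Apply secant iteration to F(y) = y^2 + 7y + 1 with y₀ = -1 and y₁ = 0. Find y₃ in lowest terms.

-6/41

F(-1) = -5, F(0) = 1. y₂ = 0 - 1·(0 - (-1))/(1 - (-5)) = -1/6.
F(0) = 1, F(-1/6) = -5/36. y₃ = (-1/6) - (-5/36)·((-1/6) - 0)/((-5/36) - 1) = -6/41.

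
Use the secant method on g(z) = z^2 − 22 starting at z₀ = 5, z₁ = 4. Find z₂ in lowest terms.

14/3

g(5) = 3, g(4) = −6. z₂ = 4 − (−6)·(4 − 5)/((−6) − 3) = 14/3.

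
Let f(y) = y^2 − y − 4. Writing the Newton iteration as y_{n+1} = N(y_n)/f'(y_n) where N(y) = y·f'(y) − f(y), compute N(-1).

5

f'(y) = 2y − 1.
N(y) = y·f'(y) − f(y) = y·(2y − 1) − (y^2 − y − 4) = y^2 + 4.
N(-1) = 5.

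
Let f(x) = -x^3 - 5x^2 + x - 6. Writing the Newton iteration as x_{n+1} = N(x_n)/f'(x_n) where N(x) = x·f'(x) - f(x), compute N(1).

f'(x) = -3x^2 - 10x + 1.
N(x) = x·f'(x) - f(x) = x·(-3x^2 - 10x + 1) - (-x^3 - 5x^2 + x - 6) = -2x^3 - 5x^2 + 6.
N(1) = -1.

-1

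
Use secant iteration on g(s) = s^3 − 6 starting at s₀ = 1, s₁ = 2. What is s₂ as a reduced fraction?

g(1) = −5, g(2) = 2. s₂ = 2 − 2·(2 − 1)/(2 − (−5)) = 12/7.

12/7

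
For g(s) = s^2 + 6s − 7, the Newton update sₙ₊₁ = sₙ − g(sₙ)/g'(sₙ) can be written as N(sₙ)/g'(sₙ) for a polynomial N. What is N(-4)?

g'(s) = 2s + 6.
N(s) = s·g'(s) − g(s) = s·(2s + 6) − (s^2 + 6s − 7) = s^2 + 7.
N(-4) = 23.

23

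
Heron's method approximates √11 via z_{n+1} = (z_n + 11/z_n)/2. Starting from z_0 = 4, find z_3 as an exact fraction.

z_1 = (4 + 11/4)/2 = 27/8.
z_2 = (27/8 + 11/(27/8))/2 = 1433/432.
z_3 = (1433/432 + 11/(1433/432))/2 = 4106353/1238112.

4106353/1238112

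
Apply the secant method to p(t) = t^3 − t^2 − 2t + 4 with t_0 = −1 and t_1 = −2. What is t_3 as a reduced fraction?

p(−1) = 4, p(−2) = −4. t_2 = (−2) − (−4)·((−2) − (−1))/((−4) − 4) = −3/2.
p(−2) = −4, p(−3/2) = 11/8. t_3 = (−3/2) − (11/8)·((−3/2) − (−2))/((11/8) − (−4)) = −70/43.

−70/43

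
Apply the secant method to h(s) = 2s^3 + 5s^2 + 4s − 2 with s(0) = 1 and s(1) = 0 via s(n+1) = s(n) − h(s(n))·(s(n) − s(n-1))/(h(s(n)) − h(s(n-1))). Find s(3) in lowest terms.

121/301

h(1) = 9, h(0) = −2. s(2) = 0 − (−2)·(0 − 1)/((−2) − 9) = 2/11.
h(0) = −2, h(2/11) = −1458/1331. s(3) = (2/11) − (−1458/1331)·((2/11) − 0)/((−1458/1331) − (−2)) = 121/301.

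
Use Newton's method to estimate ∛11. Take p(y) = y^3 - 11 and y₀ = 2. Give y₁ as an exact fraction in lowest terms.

p'(y) = 3y^2.
p(2) = -3, p'(2) = 12, so y₁ = 2 - (-3)/12 = 9/4.

9/4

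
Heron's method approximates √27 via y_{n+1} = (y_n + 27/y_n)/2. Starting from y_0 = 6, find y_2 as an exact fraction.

291/56

y_1 = (6 + 27/6)/2 = 21/4.
y_2 = (21/4 + 27/(21/4))/2 = 291/56.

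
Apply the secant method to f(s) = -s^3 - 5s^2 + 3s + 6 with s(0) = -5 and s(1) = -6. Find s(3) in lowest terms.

f(-5) = -9, f(-6) = 24. s(2) = (-6) - 24·((-6) - (-5))/(24 - (-9)) = -58/11.
f(-6) = 24, f(-58/11) = -2976/1331. s(3) = (-58/11) - (-2976/1331)·((-58/11) - (-6))/((-2976/1331) - 24) = -7762/1455.

-7762/1455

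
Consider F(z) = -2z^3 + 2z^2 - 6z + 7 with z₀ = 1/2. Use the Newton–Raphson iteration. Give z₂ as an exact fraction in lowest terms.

15981/14146

F'(z) = -6z^2 + 4z - 6.
F(1/2) = 17/4, F'(1/2) = -11/2, so z₁ = (1/2) - (17/4)/(-11/2) = 14/11.
F(14/11) = -2023/1331, F'(14/11) = -1286/121, so z₂ = (14/11) - (-2023/1331)/(-1286/121) = 15981/14146.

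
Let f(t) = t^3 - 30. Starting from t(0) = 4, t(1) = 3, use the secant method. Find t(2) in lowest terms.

114/37

f(4) = 34, f(3) = -3. t(2) = 3 - (-3)·(3 - 4)/((-3) - 34) = 114/37.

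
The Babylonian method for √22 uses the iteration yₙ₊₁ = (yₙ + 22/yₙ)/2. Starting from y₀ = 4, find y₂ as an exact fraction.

y₁ = (4 + 22/4)/2 = 19/4.
y₂ = (19/4 + 22/(19/4))/2 = 713/152.

713/152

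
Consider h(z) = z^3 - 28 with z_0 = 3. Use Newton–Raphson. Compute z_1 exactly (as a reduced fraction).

h'(z) = 3z^2.
h(3) = -1, h'(3) = 27, so z_1 = 3 - (-1)/27 = 82/27.

82/27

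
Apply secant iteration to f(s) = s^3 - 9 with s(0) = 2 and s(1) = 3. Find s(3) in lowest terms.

f(2) = -1, f(3) = 18. s(2) = 3 - 18·(3 - 2)/(18 - (-1)) = 39/19.
f(3) = 18, f(39/19) = -2412/6859. s(3) = (39/19) - (-2412/6859)·((39/19) - 3)/((-2412/6859) - 18) = 1609/777.

1609/777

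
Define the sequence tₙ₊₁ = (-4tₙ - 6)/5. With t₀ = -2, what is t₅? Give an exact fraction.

-718/3125

t₁ = (-4·(-2) - 6)/5 = 2/5.
t₂ = (-4·(2/5) - 6)/5 = -38/25.
t₃ = (-4·(-38/25) - 6)/5 = 2/125.
t₄ = (-4·(2/125) - 6)/5 = -758/625.
t₅ = (-4·(-758/625) - 6)/5 = -718/3125.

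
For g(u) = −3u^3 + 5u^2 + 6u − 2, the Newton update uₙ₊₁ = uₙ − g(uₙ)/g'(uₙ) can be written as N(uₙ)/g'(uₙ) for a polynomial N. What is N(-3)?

209

g'(u) = −9u^2 + 10u + 6.
N(u) = u·g'(u) − g(u) = u·(−9u^2 + 10u + 6) − (−3u^3 + 5u^2 + 6u − 2) = −6u^3 + 5u^2 + 2.
N(-3) = 209.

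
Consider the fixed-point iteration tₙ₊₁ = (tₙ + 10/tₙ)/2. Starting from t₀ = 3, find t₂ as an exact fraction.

721/228

t₁ = (3 + 10/3)/2 = 19/6.
t₂ = (19/6 + 10/(19/6))/2 = 721/228.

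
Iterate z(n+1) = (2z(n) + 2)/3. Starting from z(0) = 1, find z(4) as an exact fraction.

z(1) = (2·1 + 2)/3 = 4/3.
z(2) = (2·(4/3) + 2)/3 = 14/9.
z(3) = (2·(14/9) + 2)/3 = 46/27.
z(4) = (2·(46/27) + 2)/3 = 146/81.

146/81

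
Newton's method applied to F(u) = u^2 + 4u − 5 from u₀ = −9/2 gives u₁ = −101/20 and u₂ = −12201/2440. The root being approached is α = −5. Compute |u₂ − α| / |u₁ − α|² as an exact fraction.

u₁ − α = −101/20 − (−5) = −101/20 + 5 = −1/20, so |u₁ − α| = 1/20.
u₂ − α = −12201/2440 − (−5) = −12201/2440 + 5 = −1/2440, so |u₂ − α| = 1/2440.
|u₁ − α|² = 1/400.
Ratio = (1/2440) / (1/400) = 10/61.

10/61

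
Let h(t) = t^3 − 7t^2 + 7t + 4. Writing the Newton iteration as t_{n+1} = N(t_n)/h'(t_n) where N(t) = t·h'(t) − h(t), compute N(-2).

−48

h'(t) = 3t^2 − 14t + 7.
N(t) = t·h'(t) − h(t) = t·(3t^2 − 14t + 7) − (t^3 − 7t^2 + 7t + 4) = 2t^3 − 7t^2 − 4.
N(-2) = −48.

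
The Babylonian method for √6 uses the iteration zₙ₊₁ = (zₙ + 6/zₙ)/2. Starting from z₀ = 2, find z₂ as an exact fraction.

49/20

z₁ = (2 + 6/2)/2 = 5/2.
z₂ = (5/2 + 6/(5/2))/2 = 49/20.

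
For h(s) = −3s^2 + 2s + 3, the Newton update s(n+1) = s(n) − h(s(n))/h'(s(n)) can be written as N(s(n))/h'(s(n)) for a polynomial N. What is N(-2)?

h'(s) = −6s + 2.
N(s) = s·h'(s) − h(s) = s·(−6s + 2) − (−3s^2 + 2s + 3) = −3s^2 − 3.
N(-2) = −15.

−15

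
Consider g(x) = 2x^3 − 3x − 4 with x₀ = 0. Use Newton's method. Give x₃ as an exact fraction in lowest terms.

g'(x) = 6x^2 − 3.
g(0) = −4, g'(0) = −3, so x₁ = 0 − (−4)/(−3) = −4/3.
g(−4/3) = −128/27, g'(−4/3) = 23/3, so x₂ = (−4/3) − (−128/27)/(23/3) = −148/207.
g(−148/207) = −22937600/8869743, g'(−148/207) = 959/14283, so x₃ = (−148/207) − (−22937600/8869743)/(959/14283) = 3215972/85077.

3215972/85077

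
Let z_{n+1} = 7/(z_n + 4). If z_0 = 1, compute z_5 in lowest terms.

5327/4045

z_1 = 7/(1 + 4) = 7/5.
z_2 = 7/(7/5 + 4) = 35/27.
z_3 = 7/(35/27 + 4) = 189/143.
z_4 = 7/(189/143 + 4) = 1001/761.
z_5 = 7/(1001/761 + 4) = 5327/4045.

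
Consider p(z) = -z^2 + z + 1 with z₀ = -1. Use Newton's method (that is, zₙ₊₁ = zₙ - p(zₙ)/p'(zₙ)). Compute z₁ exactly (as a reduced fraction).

p'(z) = -2z + 1.
p(-1) = -1, p'(-1) = 3, so z₁ = (-1) - (-1)/3 = -2/3.

-2/3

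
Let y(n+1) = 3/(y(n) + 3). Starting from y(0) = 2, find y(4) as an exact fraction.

y(1) = 3/(2 + 3) = 3/5.
y(2) = 3/(3/5 + 3) = 5/6.
y(3) = 3/(5/6 + 3) = 18/23.
y(4) = 3/(18/23 + 3) = 23/29.

23/29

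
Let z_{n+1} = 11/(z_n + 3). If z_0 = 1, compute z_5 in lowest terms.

6512/3019

z_1 = 11/(1 + 3) = 11/4.
z_2 = 11/(11/4 + 3) = 44/23.
z_3 = 11/(44/23 + 3) = 253/113.
z_4 = 11/(253/113 + 3) = 1243/592.
z_5 = 11/(1243/592 + 3) = 6512/3019.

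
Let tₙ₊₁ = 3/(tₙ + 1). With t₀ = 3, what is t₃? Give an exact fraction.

21/19

t₁ = 3/(3 + 1) = 3/4.
t₂ = 3/(3/4 + 1) = 12/7.
t₃ = 3/(12/7 + 1) = 21/19.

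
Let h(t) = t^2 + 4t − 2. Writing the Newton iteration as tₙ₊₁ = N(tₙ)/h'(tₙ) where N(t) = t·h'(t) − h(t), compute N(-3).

11

h'(t) = 2t + 4.
N(t) = t·h'(t) − h(t) = t·(2t + 4) − (t^2 + 4t − 2) = t^2 + 2.
N(-3) = 11.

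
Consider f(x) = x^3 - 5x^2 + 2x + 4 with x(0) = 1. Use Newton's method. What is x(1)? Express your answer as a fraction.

7/5

f'(x) = 3x^2 - 10x + 2.
f(1) = 2, f'(1) = -5, so x(1) = 1 - 2/(-5) = 7/5.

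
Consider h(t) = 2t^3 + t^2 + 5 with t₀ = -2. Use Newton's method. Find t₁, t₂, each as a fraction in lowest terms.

h'(t) = 6t^2 + 2t.
h(-2) = -7, h'(-2) = 20, so t₁ = (-2) - (-7)/20 = -33/20.
h(-33/20) = -5047/4000, h'(-33/20) = 2607/200, so t₂ = (-33/20) - (-5047/4000)/(2607/200) = -20246/13035.

t₁ = -33/20, t₂ = -20246/13035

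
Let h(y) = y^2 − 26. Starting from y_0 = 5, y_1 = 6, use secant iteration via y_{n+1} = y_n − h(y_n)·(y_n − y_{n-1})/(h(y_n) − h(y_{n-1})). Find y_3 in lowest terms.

h(5) = −1, h(6) = 10. y_2 = 6 − 10·(6 − 5)/(10 − (−1)) = 56/11.
h(6) = 10, h(56/11) = −10/121. y_3 = (56/11) − (−10/121)·((56/11) − 6)/((−10/121) − 10) = 311/61.

311/61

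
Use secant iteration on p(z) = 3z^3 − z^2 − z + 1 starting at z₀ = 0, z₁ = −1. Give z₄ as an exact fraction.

p(0) = 1, p(−1) = −2. z₂ = (−1) − (−2)·((−1) − 0)/((−2) − 1) = −1/3.
p(−1) = −2, p(−1/3) = 10/9. z₃ = (−1/3) − (10/9)·((−1/3) − (−1))/((10/9) − (−2)) = −4/7.
p(−1/3) = 10/9, p(−4/7) = 235/343. z₄ = (−4/7) − (235/343)·((−4/7) − (−1/3))/((235/343) − (10/9)) = −251/263.

−251/263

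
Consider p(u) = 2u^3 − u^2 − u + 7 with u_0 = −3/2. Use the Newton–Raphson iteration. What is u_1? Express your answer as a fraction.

−91/62

p'(u) = 6u^2 − 2u − 1.
p(−3/2) = −1/2, p'(−3/2) = 31/2, so u_1 = (−3/2) − (−1/2)/(31/2) = −91/62.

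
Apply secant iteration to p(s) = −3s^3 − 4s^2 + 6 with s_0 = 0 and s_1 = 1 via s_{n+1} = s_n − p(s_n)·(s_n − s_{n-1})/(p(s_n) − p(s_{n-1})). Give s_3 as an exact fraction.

p(0) = 6, p(1) = −1. s_2 = 1 − (−1)·(1 − 0)/((−1) − 6) = 6/7.
p(1) = −1, p(6/7) = 402/343. s_3 = (6/7) − (402/343)·((6/7) − 1)/((402/343) − (−1)) = 696/745.

696/745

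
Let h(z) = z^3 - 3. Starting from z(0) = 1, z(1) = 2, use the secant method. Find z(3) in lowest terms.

561/403

h(1) = -2, h(2) = 5. z(2) = 2 - 5·(2 - 1)/(5 - (-2)) = 9/7.
h(2) = 5, h(9/7) = -300/343. z(3) = (9/7) - (-300/343)·((9/7) - 2)/((-300/343) - 5) = 561/403.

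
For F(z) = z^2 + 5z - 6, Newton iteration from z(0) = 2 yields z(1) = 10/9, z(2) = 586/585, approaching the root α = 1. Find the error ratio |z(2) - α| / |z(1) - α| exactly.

z(1) - α = 10/9 - 1 = 1/9, so |z(1) - α| = 1/9.
z(2) - α = 586/585 - 1 = 1/585, so |z(2) - α| = 1/585.
Ratio = (1/585) / (1/9) = 1/65.

1/65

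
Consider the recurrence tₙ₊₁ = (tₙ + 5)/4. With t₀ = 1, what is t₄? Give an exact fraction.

t₁ = (1 + 5)/4 = 3/2.
t₂ = ((3/2) + 5)/4 = 13/8.
t₃ = ((13/8) + 5)/4 = 53/32.
t₄ = ((53/32) + 5)/4 = 213/128.

213/128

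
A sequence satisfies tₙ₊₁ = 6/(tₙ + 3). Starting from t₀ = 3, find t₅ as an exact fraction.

26/19

t₁ = 6/(3 + 3) = 1.
t₂ = 6/(1 + 3) = 3/2.
t₃ = 6/(3/2 + 3) = 4/3.
t₄ = 6/(4/3 + 3) = 18/13.
t₅ = 6/(18/13 + 3) = 26/19.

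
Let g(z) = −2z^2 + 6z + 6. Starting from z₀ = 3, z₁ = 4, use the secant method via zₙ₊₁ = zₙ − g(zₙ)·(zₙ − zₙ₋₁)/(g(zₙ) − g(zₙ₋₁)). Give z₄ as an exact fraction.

436/115

g(3) = 6, g(4) = −2. z₂ = 4 − (−2)·(4 − 3)/((−2) − 6) = 15/4.
g(4) = −2, g(15/4) = 3/8. z₃ = (15/4) − (3/8)·((15/4) − 4)/((3/8) − (−2)) = 72/19.
g(15/4) = 3/8, g(72/19) = 6/361. z₄ = (72/19) − (6/361)·((72/19) − (15/4))/((6/361) − (3/8)) = 436/115.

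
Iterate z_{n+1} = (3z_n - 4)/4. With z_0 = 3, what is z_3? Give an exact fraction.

-67/64

z_1 = (3·3 - 4)/4 = 5/4.
z_2 = (3·(5/4) - 4)/4 = -1/16.
z_3 = (3·(-1/16) - 4)/4 = -67/64.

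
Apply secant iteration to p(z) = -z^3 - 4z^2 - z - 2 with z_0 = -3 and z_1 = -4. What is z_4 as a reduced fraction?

-6516757/1681608

p(-3) = -8, p(-4) = 2. z_2 = (-4) - 2·((-4) - (-3))/(2 - (-8)) = -19/5.
p(-4) = 2, p(-19/5) = -136/125. z_3 = (-19/5) - (-136/125)·((-19/5) - (-4))/((-136/125) - 2) = -747/193.
p(-19/5) = -136/125, p(-747/193) = -503336/7189057. z_4 = (-747/193) - (-503336/7189057)·((-747/193) - (-19/5))/((-503336/7189057) - (-136/125)) = -6516757/1681608.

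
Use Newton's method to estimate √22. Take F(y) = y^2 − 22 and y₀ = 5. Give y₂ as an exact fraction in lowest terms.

F'(y) = 2y.
F(5) = 3, F'(5) = 10, so y₁ = 5 − 3/10 = 47/10.
F(47/10) = 9/100, F'(47/10) = 47/5, so y₂ = (47/10) − (9/100)/(47/5) = 4409/940.

4409/940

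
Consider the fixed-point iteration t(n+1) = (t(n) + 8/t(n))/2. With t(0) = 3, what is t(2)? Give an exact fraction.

t(1) = (3 + 8/3)/2 = 17/6.
t(2) = (17/6 + 8/(17/6))/2 = 577/204.

577/204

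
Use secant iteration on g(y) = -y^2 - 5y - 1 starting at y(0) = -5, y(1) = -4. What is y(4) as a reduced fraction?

-436/91

g(-5) = -1, g(-4) = 3. y(2) = (-4) - 3·((-4) - (-5))/(3 - (-1)) = -19/4.
g(-4) = 3, g(-19/4) = 3/16. y(3) = (-19/4) - (3/16)·((-19/4) - (-4))/((3/16) - 3) = -24/5.
g(-19/4) = 3/16, g(-24/5) = -1/25. y(4) = (-24/5) - (-1/25)·((-24/5) - (-19/4))/((-1/25) - (3/16)) = -436/91.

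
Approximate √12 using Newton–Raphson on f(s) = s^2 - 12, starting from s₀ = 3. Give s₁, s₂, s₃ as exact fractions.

s₁ = 7/2, s₂ = 97/28, s₃ = 18817/5432

f'(s) = 2s.
f(3) = -3, f'(3) = 6, so s₁ = 3 - (-3)/6 = 7/2.
f(7/2) = 1/4, f'(7/2) = 7, so s₂ = (7/2) - (1/4)/7 = 97/28.
f(97/28) = 1/784, f'(97/28) = 97/14, so s₃ = (97/28) - (1/784)/(97/14) = 18817/5432.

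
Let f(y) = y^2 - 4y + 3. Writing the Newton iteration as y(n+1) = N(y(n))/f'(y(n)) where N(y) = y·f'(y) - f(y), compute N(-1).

f'(y) = 2y - 4.
N(y) = y·f'(y) - f(y) = y·(2y - 4) - (y^2 - 4y + 3) = y^2 - 3.
N(-1) = -2.

-2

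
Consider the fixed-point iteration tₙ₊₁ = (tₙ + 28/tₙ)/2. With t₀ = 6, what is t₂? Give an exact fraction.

t₁ = (6 + 28/6)/2 = 16/3.
t₂ = (16/3 + 28/(16/3))/2 = 127/24.

127/24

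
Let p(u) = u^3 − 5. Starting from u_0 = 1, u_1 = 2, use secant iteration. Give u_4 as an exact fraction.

16480535/9627139

p(1) = −4, p(2) = 3. u_2 = 2 − 3·(2 − 1)/(3 − (−4)) = 11/7.
p(2) = 3, p(11/7) = −384/343. u_3 = (11/7) − (−384/343)·((11/7) − 2)/((−384/343) − 3) = 265/157.
p(11/7) = −384/343, p(265/157) = −739840/3869893. u_4 = (265/157) − (−739840/3869893)·((265/157) − (11/7))/((−739840/3869893) − (−384/343)) = 16480535/9627139.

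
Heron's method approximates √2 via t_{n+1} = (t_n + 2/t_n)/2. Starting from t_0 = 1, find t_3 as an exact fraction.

t_1 = (1 + 2/1)/2 = 3/2.
t_2 = (3/2 + 2/(3/2))/2 = 17/12.
t_3 = (17/12 + 2/(17/12))/2 = 577/408.

577/408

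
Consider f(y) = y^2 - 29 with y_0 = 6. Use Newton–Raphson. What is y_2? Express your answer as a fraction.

8401/1560

f'(y) = 2y.
f(6) = 7, f'(6) = 12, so y_1 = 6 - 7/12 = 65/12.
f(65/12) = 49/144, f'(65/12) = 65/6, so y_2 = (65/12) - (49/144)/(65/6) = 8401/1560.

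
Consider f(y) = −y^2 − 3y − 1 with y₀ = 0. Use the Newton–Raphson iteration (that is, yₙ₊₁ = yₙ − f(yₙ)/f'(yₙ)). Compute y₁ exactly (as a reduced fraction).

−1/3

f'(y) = −2y − 3.
f(0) = −1, f'(0) = −3, so y₁ = 0 − (−1)/(−3) = −1/3.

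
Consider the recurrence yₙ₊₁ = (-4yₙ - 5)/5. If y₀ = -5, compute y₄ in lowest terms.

-297/125

y₁ = (-4·(-5) - 5)/5 = 3.
y₂ = (-4·3 - 5)/5 = -17/5.
y₃ = (-4·(-17/5) - 5)/5 = 43/25.
y₄ = (-4·(43/25) - 5)/5 = -297/125.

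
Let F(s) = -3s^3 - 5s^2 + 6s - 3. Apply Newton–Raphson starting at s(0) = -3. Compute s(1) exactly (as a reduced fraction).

F'(s) = -9s^2 - 10s + 6.
F(-3) = 15, F'(-3) = -45, so s(1) = (-3) - 15/(-45) = -8/3.

-8/3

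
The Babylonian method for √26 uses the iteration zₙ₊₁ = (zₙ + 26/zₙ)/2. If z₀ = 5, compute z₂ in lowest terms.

5201/1020

z₁ = (5 + 26/5)/2 = 51/10.
z₂ = (51/10 + 26/(51/10))/2 = 5201/1020.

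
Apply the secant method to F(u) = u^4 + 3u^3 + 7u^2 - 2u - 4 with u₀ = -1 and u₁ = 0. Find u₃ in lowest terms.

F(-1) = 3, F(0) = -4. u₂ = 0 - (-4)·(0 - (-1))/((-4) - 3) = -4/7.
F(0) = -4, F(-4/7) = -2460/2401. u₃ = (-4/7) - (-2460/2401)·((-4/7) - 0)/((-2460/2401) - (-4)) = -686/893.

-686/893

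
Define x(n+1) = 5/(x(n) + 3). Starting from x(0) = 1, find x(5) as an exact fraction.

1490/1249

x(1) = 5/(1 + 3) = 5/4.
x(2) = 5/(5/4 + 3) = 20/17.
x(3) = 5/(20/17 + 3) = 85/71.
x(4) = 5/(85/71 + 3) = 355/298.
x(5) = 5/(355/298 + 3) = 1490/1249.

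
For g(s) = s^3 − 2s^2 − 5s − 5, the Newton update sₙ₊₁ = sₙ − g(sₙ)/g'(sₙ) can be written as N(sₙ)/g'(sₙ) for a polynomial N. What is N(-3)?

g'(s) = 3s^2 − 4s − 5.
N(s) = s·g'(s) − g(s) = s·(3s^2 − 4s − 5) − (s^3 − 2s^2 − 5s − 5) = 2s^3 − 2s^2 + 5.
N(-3) = −67.

−67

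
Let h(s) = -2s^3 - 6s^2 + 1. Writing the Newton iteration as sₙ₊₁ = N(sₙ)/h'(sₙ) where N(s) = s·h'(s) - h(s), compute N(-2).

7

h'(s) = -6s^2 - 12s.
N(s) = s·h'(s) - h(s) = s·(-6s^2 - 12s) - (-2s^3 - 6s^2 + 1) = -4s^3 - 6s^2 - 1.
N(-2) = 7.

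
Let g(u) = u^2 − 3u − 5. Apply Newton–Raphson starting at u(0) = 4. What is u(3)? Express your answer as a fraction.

411481/98145

g'(u) = 2u − 3.
g(4) = −1, g'(4) = 5, so u(1) = 4 − (−1)/5 = 21/5.
g(21/5) = 1/25, g'(21/5) = 27/5, so u(2) = (21/5) − (1/25)/(27/5) = 566/135.
g(566/135) = 1/18225, g'(566/135) = 727/135, so u(3) = (566/135) − (1/18225)/(727/135) = 411481/98145.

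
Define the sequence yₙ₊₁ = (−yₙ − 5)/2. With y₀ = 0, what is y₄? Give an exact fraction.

y₁ = (−0 − 5)/2 = −5/2.
y₂ = (−(−5/2) − 5)/2 = −5/4.
y₃ = (−(−5/4) − 5)/2 = −15/8.
y₄ = (−(−15/8) − 5)/2 = −25/16.

−25/16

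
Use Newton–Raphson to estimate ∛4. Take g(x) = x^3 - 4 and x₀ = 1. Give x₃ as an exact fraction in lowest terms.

g'(x) = 3x^2.
g(1) = -3, g'(1) = 3, so x₁ = 1 - (-3)/3 = 2.
g(2) = 4, g'(2) = 12, so x₂ = 2 - 4/12 = 5/3.
g(5/3) = 17/27, g'(5/3) = 25/3, so x₃ = (5/3) - (17/27)/(25/3) = 358/225.

358/225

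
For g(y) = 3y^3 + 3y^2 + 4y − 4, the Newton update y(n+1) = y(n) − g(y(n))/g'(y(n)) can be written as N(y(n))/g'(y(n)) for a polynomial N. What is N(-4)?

g'(y) = 9y^2 + 6y + 4.
N(y) = y·g'(y) − g(y) = y·(9y^2 + 6y + 4) − (3y^3 + 3y^2 + 4y − 4) = 6y^3 + 3y^2 + 4.
N(-4) = −332.

−332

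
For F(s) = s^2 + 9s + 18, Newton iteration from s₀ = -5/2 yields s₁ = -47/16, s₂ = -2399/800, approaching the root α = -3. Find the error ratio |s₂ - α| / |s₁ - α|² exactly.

8/25

s₁ - α = -47/16 - (-3) = -47/16 + 3 = 1/16, so |s₁ - α| = 1/16.
s₂ - α = -2399/800 - (-3) = -2399/800 + 3 = 1/800, so |s₂ - α| = 1/800.
|s₁ - α|² = 1/256.
Ratio = (1/800) / (1/256) = 8/25.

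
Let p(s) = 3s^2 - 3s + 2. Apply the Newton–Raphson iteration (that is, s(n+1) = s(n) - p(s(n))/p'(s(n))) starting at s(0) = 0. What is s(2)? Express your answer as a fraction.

p'(s) = 6s - 3.
p(0) = 2, p'(0) = -3, so s(1) = 0 - 2/(-3) = 2/3.
p(2/3) = 4/3, p'(2/3) = 1, so s(2) = (2/3) - (4/3)/1 = -2/3.

-2/3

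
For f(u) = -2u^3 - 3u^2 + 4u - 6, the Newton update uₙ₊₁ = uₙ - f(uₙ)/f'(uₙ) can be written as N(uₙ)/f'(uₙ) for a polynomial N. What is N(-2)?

f'(u) = -6u^2 - 6u + 4.
N(u) = u·f'(u) - f(u) = u·(-6u^2 - 6u + 4) - (-2u^3 - 3u^2 + 4u - 6) = -4u^3 - 3u^2 + 6.
N(-2) = 26.

26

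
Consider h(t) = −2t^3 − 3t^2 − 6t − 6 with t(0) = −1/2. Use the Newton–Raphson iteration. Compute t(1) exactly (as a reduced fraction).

h'(t) = −6t^2 − 6t − 6.
h(−1/2) = −7/2, h'(−1/2) = −9/2, so t(1) = (−1/2) − (−7/2)/(−9/2) = −23/18.

−23/18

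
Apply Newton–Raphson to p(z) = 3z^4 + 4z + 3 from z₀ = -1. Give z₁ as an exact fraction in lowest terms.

p'(z) = 12z^3 + 4.
p(-1) = 2, p'(-1) = -8, so z₁ = (-1) - 2/(-8) = -3/4.

-3/4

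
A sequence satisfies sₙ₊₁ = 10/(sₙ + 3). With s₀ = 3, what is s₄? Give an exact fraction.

180/89

s₁ = 10/(3 + 3) = 5/3.
s₂ = 10/(5/3 + 3) = 15/7.
s₃ = 10/(15/7 + 3) = 35/18.
s₄ = 10/(35/18 + 3) = 180/89.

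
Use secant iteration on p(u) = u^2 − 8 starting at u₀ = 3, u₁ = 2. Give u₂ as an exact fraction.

14/5

p(3) = 1, p(2) = −4. u₂ = 2 − (−4)·(2 − 3)/((−4) − 1) = 14/5.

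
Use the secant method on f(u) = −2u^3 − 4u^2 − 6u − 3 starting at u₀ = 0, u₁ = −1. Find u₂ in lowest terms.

f(0) = −3, f(−1) = 1. u₂ = (−1) − 1·((−1) − 0)/(1 − (−3)) = −3/4.

−3/4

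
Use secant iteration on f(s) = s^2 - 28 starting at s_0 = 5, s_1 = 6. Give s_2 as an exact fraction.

58/11

f(5) = -3, f(6) = 8. s_2 = 6 - 8·(6 - 5)/(8 - (-3)) = 58/11.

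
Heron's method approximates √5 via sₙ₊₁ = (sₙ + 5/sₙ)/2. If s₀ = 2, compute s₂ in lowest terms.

s₁ = (2 + 5/2)/2 = 9/4.
s₂ = (9/4 + 5/(9/4))/2 = 161/72.

161/72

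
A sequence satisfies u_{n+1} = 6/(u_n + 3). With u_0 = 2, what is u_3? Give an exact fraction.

42/31

u_1 = 6/(2 + 3) = 6/5.
u_2 = 6/(6/5 + 3) = 10/7.
u_3 = 6/(10/7 + 3) = 42/31.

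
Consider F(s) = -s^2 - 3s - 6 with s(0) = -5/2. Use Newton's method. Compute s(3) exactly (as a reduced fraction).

39167/41888

F'(s) = -2s - 3.
F(-5/2) = -19/4, F'(-5/2) = 2, so s(1) = (-5/2) - (-19/4)/2 = -1/8.
F(-1/8) = -361/64, F'(-1/8) = -11/4, so s(2) = (-1/8) - (-361/64)/(-11/4) = -383/176.
F(-383/176) = -130321/30976, F'(-383/176) = 119/88, so s(3) = (-383/176) - (-130321/30976)/(119/88) = 39167/41888.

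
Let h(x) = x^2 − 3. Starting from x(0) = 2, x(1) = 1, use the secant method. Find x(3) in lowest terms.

h(2) = 1, h(1) = −2. x(2) = 1 − (−2)·(1 − 2)/((−2) − 1) = 5/3.
h(1) = −2, h(5/3) = −2/9. x(3) = (5/3) − (−2/9)·((5/3) − 1)/((−2/9) − (−2)) = 7/4.

7/4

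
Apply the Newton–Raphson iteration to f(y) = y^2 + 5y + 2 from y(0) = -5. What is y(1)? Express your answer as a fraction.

f'(y) = 2y + 5.
f(-5) = 2, f'(-5) = -5, so y(1) = (-5) - 2/(-5) = -23/5.

-23/5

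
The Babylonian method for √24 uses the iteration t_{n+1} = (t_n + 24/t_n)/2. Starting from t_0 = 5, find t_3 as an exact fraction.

46099201/9409960

t_1 = (5 + 24/5)/2 = 49/10.
t_2 = (49/10 + 24/(49/10))/2 = 4801/980.
t_3 = (4801/980 + 24/(4801/980))/2 = 46099201/9409960.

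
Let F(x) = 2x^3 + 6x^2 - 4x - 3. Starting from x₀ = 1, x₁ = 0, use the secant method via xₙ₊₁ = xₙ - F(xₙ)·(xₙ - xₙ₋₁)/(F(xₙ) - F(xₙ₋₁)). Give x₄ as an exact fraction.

25008/30133

F(1) = 1, F(0) = -3. x₂ = 0 - (-3)·(0 - 1)/((-3) - 1) = 3/4.
F(0) = -3, F(3/4) = -57/32. x₃ = (3/4) - (-57/32)·((3/4) - 0)/((-57/32) - (-3)) = 24/13.
F(3/4) = -57/32, F(24/13) = 49761/2197. x₄ = (24/13) - (49761/2197)·((24/13) - (3/4))/((49761/2197) - (-57/32)) = 25008/30133.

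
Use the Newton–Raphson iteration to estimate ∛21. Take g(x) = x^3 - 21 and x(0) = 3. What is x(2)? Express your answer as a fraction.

g'(x) = 3x^2.
g(3) = 6, g'(3) = 27, so x(1) = 3 - 6/27 = 25/9.
g(25/9) = 316/729, g'(25/9) = 625/27, so x(2) = (25/9) - (316/729)/(625/27) = 46559/16875.

46559/16875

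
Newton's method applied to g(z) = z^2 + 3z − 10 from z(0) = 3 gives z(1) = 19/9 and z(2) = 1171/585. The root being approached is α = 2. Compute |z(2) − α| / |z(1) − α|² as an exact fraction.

9/65

z(1) − α = 19/9 − 2 = 1/9, so |z(1) − α| = 1/9.
z(2) − α = 1171/585 − 2 = 1/585, so |z(2) − α| = 1/585.
|z(1) − α|² = 1/81.
Ratio = (1/585) / (1/81) = 9/65.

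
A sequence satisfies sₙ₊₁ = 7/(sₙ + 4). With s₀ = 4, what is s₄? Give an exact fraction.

1484/1121

s₁ = 7/(4 + 4) = 7/8.
s₂ = 7/(7/8 + 4) = 56/39.
s₃ = 7/(56/39 + 4) = 273/212.
s₄ = 7/(273/212 + 4) = 1484/1121.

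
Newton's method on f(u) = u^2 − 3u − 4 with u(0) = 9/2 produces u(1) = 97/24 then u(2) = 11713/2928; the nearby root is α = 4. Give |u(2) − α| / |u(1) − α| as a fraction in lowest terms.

1/122

u(1) − α = 97/24 − 4 = 1/24, so |u(1) − α| = 1/24.
u(2) − α = 11713/2928 − 4 = 1/2928, so |u(2) − α| = 1/2928.
Ratio = (1/2928) / (1/24) = 1/122.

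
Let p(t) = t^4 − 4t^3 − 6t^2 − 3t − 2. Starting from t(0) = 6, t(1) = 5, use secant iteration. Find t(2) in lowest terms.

88/17

p(6) = 196, p(5) = −42. t(2) = 5 − (−42)·(5 − 6)/((−42) − 196) = 88/17.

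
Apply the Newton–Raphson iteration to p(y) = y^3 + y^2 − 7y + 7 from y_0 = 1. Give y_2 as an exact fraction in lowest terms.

13/9

p'(y) = 3y^2 + 2y − 7.
p(1) = 2, p'(1) = −2, so y_1 = 1 − 2/(−2) = 2.
p(2) = 5, p'(2) = 9, so y_2 = 2 − 5/9 = 13/9.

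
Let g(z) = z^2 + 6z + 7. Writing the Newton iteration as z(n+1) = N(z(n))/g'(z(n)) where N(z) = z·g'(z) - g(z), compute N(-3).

g'(z) = 2z + 6.
N(z) = z·g'(z) - g(z) = z·(2z + 6) - (z^2 + 6z + 7) = z^2 - 7.
N(-3) = 2.

2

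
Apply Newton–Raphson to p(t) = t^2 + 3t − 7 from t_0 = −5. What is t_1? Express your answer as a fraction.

−32/7

p'(t) = 2t + 3.
p(−5) = 3, p'(−5) = −7, so t_1 = (−5) − 3/(−7) = −32/7.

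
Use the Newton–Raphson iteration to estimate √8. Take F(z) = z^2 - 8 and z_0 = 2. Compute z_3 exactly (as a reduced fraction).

F'(z) = 2z.
F(2) = -4, F'(2) = 4, so z_1 = 2 - (-4)/4 = 3.
F(3) = 1, F'(3) = 6, so z_2 = 3 - 1/6 = 17/6.
F(17/6) = 1/36, F'(17/6) = 17/3, so z_3 = (17/6) - (1/36)/(17/3) = 577/204.

577/204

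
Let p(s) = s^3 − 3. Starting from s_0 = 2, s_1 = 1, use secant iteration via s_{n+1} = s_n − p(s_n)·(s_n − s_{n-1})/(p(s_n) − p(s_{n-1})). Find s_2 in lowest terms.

p(2) = 5, p(1) = −2. s_2 = 1 − (−2)·(1 − 2)/((−2) − 5) = 9/7.

9/7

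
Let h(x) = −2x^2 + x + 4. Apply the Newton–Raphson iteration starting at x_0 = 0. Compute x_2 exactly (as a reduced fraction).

−36/17

h'(x) = −4x + 1.
h(0) = 4, h'(0) = 1, so x_1 = 0 − 4/1 = −4.
h(−4) = −32, h'(−4) = 17, so x_2 = (−4) − (−32)/17 = −36/17.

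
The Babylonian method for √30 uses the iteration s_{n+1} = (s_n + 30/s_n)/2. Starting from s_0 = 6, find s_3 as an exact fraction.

s_1 = (6 + 30/6)/2 = 11/2.
s_2 = (11/2 + 30/(11/2))/2 = 241/44.
s_3 = (241/44 + 30/(241/44))/2 = 116161/21208.

116161/21208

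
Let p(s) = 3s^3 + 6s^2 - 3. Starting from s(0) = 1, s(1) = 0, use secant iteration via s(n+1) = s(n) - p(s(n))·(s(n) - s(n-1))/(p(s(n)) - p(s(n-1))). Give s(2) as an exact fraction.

p(1) = 6, p(0) = -3. s(2) = 0 - (-3)·(0 - 1)/((-3) - 6) = 1/3.

1/3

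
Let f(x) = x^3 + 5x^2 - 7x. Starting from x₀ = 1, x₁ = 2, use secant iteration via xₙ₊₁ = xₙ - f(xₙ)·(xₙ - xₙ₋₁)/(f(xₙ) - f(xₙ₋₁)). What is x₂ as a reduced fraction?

16/15

f(1) = -1, f(2) = 14. x₂ = 2 - 14·(2 - 1)/(14 - (-1)) = 16/15.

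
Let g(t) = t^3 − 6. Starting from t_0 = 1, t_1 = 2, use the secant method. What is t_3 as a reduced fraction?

459/254

g(1) = −5, g(2) = 2. t_2 = 2 − 2·(2 − 1)/(2 − (−5)) = 12/7.
g(2) = 2, g(12/7) = −330/343. t_3 = (12/7) − (−330/343)·((12/7) − 2)/((−330/343) − 2) = 459/254.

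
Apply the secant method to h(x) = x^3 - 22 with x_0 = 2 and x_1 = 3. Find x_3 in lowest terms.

24946/8917

h(2) = -14, h(3) = 5. x_2 = 3 - 5·(3 - 2)/(5 - (-14)) = 52/19.
h(3) = 5, h(52/19) = -10290/6859. x_3 = (52/19) - (-10290/6859)·((52/19) - 3)/((-10290/6859) - 5) = 24946/8917.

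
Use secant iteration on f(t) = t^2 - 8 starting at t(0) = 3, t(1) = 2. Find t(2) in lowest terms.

f(3) = 1, f(2) = -4. t(2) = 2 - (-4)·(2 - 3)/((-4) - 1) = 14/5.

14/5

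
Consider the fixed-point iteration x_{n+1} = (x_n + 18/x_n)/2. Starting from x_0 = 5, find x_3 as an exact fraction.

x_1 = (5 + 18/5)/2 = 43/10.
x_2 = (43/10 + 18/(43/10))/2 = 3649/860.
x_3 = (3649/860 + 18/(3649/860))/2 = 26628001/6276280.

26628001/6276280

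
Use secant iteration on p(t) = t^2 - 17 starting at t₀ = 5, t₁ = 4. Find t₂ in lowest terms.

p(5) = 8, p(4) = -1. t₂ = 4 - (-1)·(4 - 5)/((-1) - 8) = 37/9.

37/9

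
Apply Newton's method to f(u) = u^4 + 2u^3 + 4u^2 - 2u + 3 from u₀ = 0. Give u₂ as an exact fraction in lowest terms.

15/16

f'(u) = 4u^3 + 6u^2 + 8u - 2.
f(0) = 3, f'(0) = -2, so u₁ = 0 - 3/(-2) = 3/2.
f(3/2) = 333/16, f'(3/2) = 37, so u₂ = (3/2) - (333/16)/37 = 15/16.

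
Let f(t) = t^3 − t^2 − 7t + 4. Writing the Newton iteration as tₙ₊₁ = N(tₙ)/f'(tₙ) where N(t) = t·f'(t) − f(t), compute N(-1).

f'(t) = 3t^2 − 2t − 7.
N(t) = t·f'(t) − f(t) = t·(3t^2 − 2t − 7) − (t^3 − t^2 − 7t + 4) = 2t^3 − t^2 − 4.
N(-1) = −7.

−7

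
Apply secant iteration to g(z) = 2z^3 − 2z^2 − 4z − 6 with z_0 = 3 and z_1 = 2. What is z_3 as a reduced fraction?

94/39

g(3) = 18, g(2) = −6. z_2 = 2 − (−6)·(2 − 3)/((−6) − 18) = 9/4.
g(2) = −6, g(9/4) = −75/32. z_3 = (9/4) − (−75/32)·((9/4) − 2)/((−75/32) − (−6)) = 94/39.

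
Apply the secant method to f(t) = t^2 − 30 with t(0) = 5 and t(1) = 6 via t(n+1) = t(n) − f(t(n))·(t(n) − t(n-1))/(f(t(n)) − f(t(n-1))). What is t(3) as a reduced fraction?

f(5) = −5, f(6) = 6. t(2) = 6 − 6·(6 − 5)/(6 − (−5)) = 60/11.
f(6) = 6, f(60/11) = −30/121. t(3) = (60/11) − (−30/121)·((60/11) − 6)/((−30/121) − 6) = 115/21.

115/21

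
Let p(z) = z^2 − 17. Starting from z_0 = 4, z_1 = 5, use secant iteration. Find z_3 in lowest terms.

p(4) = −1, p(5) = 8. z_2 = 5 − 8·(5 − 4)/(8 − (−1)) = 37/9.
p(5) = 8, p(37/9) = −8/81. z_3 = (37/9) − (−8/81)·((37/9) − 5)/((−8/81) − 8) = 169/41.

169/41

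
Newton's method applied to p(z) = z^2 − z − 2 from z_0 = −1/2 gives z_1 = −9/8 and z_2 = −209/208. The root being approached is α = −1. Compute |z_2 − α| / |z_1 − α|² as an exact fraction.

4/13

z_1 − α = −9/8 − (−1) = −9/8 + 1 = −1/8, so |z_1 − α| = 1/8.
z_2 − α = −209/208 − (−1) = −209/208 + 1 = −1/208, so |z_2 − α| = 1/208.
|z_1 − α|² = 1/64.
Ratio = (1/208) / (1/64) = 4/13.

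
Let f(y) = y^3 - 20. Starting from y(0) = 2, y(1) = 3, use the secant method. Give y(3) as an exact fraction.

23270/8599

f(2) = -12, f(3) = 7. y(2) = 3 - 7·(3 - 2)/(7 - (-12)) = 50/19.
f(3) = 7, f(50/19) = -12180/6859. y(3) = (50/19) - (-12180/6859)·((50/19) - 3)/((-12180/6859) - 7) = 23270/8599.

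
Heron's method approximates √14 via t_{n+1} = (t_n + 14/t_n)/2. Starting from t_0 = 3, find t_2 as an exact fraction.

t_1 = (3 + 14/3)/2 = 23/6.
t_2 = (23/6 + 14/(23/6))/2 = 1033/276.

1033/276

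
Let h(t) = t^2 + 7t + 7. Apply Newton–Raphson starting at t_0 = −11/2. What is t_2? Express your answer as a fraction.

−6857/1184

h'(t) = 2t + 7.
h(−11/2) = −5/4, h'(−11/2) = −4, so t_1 = (−11/2) − (−5/4)/(−4) = −93/16.
h(−93/16) = 25/256, h'(−93/16) = −37/8, so t_2 = (−93/16) − (25/256)/(−37/8) = −6857/1184.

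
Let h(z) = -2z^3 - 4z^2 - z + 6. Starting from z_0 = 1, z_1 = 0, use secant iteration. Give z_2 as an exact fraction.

6/7

h(1) = -1, h(0) = 6. z_2 = 0 - 6·(0 - 1)/(6 - (-1)) = 6/7.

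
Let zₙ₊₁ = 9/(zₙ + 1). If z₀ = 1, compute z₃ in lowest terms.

z₁ = 9/(1 + 1) = 9/2.
z₂ = 9/(9/2 + 1) = 18/11.
z₃ = 9/(18/11 + 1) = 99/29.

99/29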